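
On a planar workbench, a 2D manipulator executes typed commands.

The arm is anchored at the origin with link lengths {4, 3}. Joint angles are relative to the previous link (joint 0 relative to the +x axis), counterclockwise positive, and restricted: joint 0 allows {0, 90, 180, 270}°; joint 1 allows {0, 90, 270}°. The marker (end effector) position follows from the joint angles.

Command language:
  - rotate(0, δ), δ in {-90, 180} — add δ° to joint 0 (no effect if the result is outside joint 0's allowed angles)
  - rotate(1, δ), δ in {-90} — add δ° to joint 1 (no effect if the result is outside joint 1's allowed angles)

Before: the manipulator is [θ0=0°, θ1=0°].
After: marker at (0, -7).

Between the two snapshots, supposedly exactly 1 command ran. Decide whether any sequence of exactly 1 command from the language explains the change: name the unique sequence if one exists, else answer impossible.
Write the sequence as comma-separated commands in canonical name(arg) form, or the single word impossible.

start: [θ0=0°, θ1=0°]
t=1 rotate(0, -90) ⇒ [θ0=270°, θ1=0°]
no rival 1-sequence matches.

rotate(0, -90)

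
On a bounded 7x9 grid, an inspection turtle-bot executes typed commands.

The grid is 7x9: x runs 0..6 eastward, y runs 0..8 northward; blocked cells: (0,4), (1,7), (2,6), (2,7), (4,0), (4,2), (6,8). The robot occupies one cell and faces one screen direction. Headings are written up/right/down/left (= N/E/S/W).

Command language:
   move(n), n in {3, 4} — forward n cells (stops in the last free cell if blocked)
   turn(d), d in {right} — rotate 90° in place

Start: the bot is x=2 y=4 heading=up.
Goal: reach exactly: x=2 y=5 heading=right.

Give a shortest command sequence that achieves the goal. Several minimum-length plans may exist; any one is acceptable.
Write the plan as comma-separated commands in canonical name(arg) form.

t0: x=2 y=4 heading=up
[1] after move(4): x=2 y=5 heading=up
[2] after turn(right): x=2 y=5 heading=right
nothing shorter than 2 reaches the goal.

move(4), turn(right)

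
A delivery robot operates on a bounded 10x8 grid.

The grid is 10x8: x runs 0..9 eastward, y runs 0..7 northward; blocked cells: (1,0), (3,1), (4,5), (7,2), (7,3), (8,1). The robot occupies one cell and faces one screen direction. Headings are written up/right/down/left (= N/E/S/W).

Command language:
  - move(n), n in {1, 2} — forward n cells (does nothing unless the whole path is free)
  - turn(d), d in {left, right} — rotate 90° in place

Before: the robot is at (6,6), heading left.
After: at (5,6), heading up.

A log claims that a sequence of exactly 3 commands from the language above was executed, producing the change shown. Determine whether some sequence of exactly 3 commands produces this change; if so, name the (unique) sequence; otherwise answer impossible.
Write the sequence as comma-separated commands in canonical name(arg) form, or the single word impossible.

key: order matters: swapping move(1) and move(2) lands elsewhere
begin: at (6,6), heading left
step 1 (move(1)): at (5,6), heading left
step 2 (turn(right)): at (5,6), heading up
step 3 (move(2)): at (5,6), heading up
all 64 alternatives checked — unique.

move(1), turn(right), move(2)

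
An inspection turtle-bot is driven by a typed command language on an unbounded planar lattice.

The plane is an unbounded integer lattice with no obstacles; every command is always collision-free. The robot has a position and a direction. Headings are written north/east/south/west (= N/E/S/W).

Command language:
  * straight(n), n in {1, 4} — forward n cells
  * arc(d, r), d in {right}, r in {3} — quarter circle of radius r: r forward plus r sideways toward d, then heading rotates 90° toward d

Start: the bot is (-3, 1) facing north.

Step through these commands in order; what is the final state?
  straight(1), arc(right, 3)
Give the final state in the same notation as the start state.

begin: (-3, 1) facing north
1. straight(1) → (-3, 2) facing north
2. arc(right, 3) → (0, 5) facing east

(0, 5) facing east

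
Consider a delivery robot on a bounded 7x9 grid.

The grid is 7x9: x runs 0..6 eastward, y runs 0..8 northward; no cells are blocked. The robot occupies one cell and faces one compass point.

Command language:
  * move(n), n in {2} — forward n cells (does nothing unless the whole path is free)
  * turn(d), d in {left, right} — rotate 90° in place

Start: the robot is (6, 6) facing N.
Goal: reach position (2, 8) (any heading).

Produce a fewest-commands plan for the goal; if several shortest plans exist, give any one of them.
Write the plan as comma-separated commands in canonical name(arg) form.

start: (6, 6) facing N
t=1 move(2) ⇒ (6, 8) facing N
t=2 turn(left) ⇒ (6, 8) facing W
t=3 move(2) ⇒ (4, 8) facing W
t=4 move(2) ⇒ (2, 8) facing W
nothing shorter than 4 reaches the goal.

move(2), turn(left), move(2), move(2)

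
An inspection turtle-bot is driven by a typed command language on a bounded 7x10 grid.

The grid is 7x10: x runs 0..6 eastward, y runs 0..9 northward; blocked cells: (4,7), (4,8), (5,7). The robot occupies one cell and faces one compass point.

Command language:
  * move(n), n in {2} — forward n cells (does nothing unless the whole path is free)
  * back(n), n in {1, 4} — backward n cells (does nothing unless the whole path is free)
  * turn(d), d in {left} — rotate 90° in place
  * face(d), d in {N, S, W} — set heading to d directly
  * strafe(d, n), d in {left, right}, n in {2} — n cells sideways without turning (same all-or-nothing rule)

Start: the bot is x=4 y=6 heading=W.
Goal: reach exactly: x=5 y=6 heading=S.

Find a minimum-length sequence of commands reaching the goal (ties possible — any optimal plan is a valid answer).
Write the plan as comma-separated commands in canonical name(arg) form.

back(1), face(S)

t0: x=4 y=6 heading=W
step 1 (back(1)): x=5 y=6 heading=W
step 2 (face(S)): x=5 y=6 heading=S
no 1-step plan works, so 2 is optimal.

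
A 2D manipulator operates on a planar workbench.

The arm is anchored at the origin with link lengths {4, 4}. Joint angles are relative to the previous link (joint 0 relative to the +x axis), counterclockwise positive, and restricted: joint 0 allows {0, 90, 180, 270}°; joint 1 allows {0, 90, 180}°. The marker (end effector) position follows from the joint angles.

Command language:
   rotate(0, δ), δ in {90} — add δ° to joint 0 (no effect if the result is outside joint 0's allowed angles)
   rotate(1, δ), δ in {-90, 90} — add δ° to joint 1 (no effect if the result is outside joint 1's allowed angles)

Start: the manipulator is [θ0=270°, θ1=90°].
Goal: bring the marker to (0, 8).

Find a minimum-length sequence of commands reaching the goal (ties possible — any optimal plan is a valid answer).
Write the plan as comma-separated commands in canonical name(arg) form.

rotate(0, 90), rotate(0, 90), rotate(1, -90)

initial: [θ0=270°, θ1=90°]
t=1 rotate(0, 90) ⇒ [θ0=0°, θ1=90°]
t=2 rotate(0, 90) ⇒ [θ0=90°, θ1=90°]
t=3 rotate(1, -90) ⇒ [θ0=90°, θ1=0°]
minimal: 3 command(s), checked below 3.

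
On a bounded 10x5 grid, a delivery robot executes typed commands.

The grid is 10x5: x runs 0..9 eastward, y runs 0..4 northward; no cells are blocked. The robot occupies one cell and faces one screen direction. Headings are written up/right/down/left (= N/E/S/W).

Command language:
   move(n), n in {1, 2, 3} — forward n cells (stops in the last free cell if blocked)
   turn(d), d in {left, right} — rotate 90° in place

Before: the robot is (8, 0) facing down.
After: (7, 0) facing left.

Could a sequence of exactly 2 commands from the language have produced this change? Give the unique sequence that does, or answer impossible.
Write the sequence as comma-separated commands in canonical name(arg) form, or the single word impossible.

key: cell and facing (now W) both changed — the 2 commands mix motion and turning
start: (8, 0) facing down
[1] after turn(right): (8, 0) facing left
[2] after move(1): (7, 0) facing left
uniquely the one of 25 2-step routes that fits.

turn(right), move(1)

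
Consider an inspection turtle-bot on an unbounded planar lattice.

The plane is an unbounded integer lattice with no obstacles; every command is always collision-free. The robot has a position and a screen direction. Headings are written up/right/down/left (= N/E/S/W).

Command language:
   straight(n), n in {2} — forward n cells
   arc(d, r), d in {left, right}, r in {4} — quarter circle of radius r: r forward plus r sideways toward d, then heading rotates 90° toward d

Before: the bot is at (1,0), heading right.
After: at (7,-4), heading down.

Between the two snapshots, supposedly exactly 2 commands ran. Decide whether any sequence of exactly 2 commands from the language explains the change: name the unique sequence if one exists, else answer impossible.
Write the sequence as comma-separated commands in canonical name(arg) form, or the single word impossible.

straight(2), arc(right, 4)

key: cell and facing (now S) both changed — the 2 commands mix motion and turning
from: at (1,0), heading right
1. straight(2) → at (3,0), heading right
2. arc(right, 4) → at (7,-4), heading down
uniquely the one of 9 2-step routes that fits.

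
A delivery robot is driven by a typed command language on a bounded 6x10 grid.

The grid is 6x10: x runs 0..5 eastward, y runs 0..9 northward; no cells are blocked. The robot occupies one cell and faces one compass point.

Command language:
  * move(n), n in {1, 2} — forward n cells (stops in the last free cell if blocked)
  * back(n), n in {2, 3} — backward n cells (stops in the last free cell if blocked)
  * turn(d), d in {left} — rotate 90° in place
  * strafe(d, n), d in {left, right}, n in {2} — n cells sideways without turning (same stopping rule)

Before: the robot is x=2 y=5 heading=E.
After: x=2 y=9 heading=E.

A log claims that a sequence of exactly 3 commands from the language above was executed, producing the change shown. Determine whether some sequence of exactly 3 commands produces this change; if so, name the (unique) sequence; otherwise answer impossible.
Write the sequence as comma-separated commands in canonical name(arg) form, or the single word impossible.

key: heading stays E — no command in the sequence turns
initial: x=2 y=5 heading=E
[1] after strafe(left, 2): x=2 y=7 heading=E
[2] after strafe(left, 2): x=2 y=9 heading=E
[3] after strafe(left, 2): x=2 y=9 heading=E
no other 3-command option fits: unique.

strafe(left, 2), strafe(left, 2), strafe(left, 2)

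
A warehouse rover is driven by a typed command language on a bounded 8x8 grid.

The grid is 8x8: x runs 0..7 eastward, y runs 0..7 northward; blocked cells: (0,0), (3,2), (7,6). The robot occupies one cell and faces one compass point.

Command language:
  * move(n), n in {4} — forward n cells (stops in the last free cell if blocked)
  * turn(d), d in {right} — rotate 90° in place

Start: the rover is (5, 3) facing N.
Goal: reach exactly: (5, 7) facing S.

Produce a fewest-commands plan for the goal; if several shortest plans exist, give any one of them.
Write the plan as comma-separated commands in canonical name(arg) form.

move(4), turn(right), turn(right)

begin: (5, 3) facing N
step 1 (move(4)): (5, 7) facing N
step 2 (turn(right)): (5, 7) facing E
step 3 (turn(right)): (5, 7) facing S
nothing shorter than 3 reaches the goal.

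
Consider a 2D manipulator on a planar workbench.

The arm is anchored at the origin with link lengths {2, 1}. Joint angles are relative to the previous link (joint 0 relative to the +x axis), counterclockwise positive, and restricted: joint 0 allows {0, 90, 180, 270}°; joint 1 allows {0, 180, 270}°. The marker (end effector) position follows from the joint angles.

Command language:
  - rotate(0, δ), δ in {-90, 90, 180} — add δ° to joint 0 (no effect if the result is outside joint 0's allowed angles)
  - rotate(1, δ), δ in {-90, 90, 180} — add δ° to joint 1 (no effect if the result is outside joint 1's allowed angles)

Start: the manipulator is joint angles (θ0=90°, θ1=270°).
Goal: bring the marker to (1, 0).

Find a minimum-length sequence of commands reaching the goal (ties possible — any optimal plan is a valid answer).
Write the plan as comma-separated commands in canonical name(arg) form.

rotate(1, -90), rotate(0, -90)

begin: joint angles (θ0=90°, θ1=270°)
step 1 (rotate(1, -90)): joint angles (θ0=90°, θ1=180°)
step 2 (rotate(0, -90)): joint angles (θ0=0°, θ1=180°)
minimal: 2 command(s), checked below 2.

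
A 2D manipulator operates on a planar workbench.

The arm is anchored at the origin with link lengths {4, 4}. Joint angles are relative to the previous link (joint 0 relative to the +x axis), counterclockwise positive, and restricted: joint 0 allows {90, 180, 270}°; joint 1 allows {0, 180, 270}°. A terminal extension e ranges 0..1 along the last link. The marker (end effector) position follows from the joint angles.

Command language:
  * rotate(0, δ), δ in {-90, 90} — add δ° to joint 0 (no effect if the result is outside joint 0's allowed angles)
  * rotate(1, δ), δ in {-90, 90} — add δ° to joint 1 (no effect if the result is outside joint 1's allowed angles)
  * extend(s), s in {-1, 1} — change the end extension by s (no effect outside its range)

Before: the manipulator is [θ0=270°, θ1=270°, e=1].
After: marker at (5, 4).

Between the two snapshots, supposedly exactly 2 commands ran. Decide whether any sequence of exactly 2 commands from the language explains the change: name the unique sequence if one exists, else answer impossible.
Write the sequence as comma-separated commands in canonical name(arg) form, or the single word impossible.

rotate(0, -90), rotate(0, -90)

from: [θ0=270°, θ1=270°, e=1]
t=1 rotate(0, -90) ⇒ [θ0=180°, θ1=270°, e=1]
t=2 rotate(0, -90) ⇒ [θ0=90°, θ1=270°, e=1]
uniquely the one of 36 2-step routes that fits.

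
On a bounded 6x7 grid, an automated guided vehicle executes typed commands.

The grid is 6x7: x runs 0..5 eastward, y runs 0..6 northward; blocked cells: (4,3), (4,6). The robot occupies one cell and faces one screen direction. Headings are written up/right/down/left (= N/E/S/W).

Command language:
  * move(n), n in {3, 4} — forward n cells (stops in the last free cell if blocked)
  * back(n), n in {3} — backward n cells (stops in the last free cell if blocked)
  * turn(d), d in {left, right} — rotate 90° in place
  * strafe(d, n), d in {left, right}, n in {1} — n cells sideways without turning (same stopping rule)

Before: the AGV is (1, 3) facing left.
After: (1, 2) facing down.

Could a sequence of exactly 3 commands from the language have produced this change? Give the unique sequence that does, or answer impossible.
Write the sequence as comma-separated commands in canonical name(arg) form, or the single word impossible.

key: order matters: swapping turn(left) and move(4) lands elsewhere
begin: (1, 3) facing left
t=1 turn(left) ⇒ (1, 3) facing down
t=2 back(3) ⇒ (1, 6) facing down
t=3 move(4) ⇒ (1, 2) facing down
no other 3-command option fits: unique.

turn(left), back(3), move(4)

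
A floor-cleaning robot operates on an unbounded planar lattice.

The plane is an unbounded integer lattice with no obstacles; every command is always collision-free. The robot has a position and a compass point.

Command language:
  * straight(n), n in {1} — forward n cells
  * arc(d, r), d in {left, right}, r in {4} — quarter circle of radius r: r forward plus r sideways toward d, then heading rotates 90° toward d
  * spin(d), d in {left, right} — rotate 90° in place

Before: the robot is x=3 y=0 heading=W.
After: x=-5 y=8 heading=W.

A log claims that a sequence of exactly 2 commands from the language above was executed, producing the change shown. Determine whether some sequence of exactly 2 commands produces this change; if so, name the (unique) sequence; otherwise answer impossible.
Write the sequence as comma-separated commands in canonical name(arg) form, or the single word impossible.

arc(right, 4), arc(left, 4)

key: heading stays W — rotations cancel among the 2 commands
from: x=3 y=0 heading=W
[1] after arc(right, 4): x=-1 y=4 heading=N
[2] after arc(left, 4): x=-5 y=8 heading=W
no other 2-command option fits: unique.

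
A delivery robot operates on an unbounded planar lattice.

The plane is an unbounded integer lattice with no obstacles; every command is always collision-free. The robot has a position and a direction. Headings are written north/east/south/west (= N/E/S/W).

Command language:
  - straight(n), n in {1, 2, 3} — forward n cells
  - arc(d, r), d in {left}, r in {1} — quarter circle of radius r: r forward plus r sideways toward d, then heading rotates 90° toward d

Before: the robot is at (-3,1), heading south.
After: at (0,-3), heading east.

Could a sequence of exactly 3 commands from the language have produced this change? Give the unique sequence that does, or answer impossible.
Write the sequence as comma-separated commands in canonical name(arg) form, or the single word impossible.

key: running straight(2) before straight(3) would end elsewhere — order is forced
from: at (-3,1), heading south
step 1 (straight(3)): at (-3,-2), heading south
step 2 (arc(left, 1)): at (-2,-3), heading east
step 3 (straight(2)): at (0,-3), heading east
all 64 alternatives checked — unique.

straight(3), arc(left, 1), straight(2)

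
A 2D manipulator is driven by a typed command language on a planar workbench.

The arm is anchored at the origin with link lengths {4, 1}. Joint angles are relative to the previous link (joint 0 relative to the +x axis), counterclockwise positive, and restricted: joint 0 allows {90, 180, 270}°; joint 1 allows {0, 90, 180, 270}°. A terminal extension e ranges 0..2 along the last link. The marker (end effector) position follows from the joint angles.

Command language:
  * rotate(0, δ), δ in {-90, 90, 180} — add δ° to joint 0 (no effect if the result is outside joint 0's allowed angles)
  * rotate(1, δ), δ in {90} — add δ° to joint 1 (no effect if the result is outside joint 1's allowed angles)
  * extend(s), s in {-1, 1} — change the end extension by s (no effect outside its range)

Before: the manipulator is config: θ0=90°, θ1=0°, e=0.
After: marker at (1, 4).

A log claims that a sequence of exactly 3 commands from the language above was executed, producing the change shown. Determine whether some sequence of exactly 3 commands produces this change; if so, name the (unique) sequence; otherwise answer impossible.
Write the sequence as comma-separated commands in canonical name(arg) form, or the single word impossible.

initial: config: θ0=90°, θ1=0°, e=0
1. rotate(1, 90) → config: θ0=90°, θ1=90°, e=0
2. rotate(1, 90) → config: θ0=90°, θ1=180°, e=0
3. rotate(1, 90) → config: θ0=90°, θ1=270°, e=0
no other 3-command option fits: unique.

rotate(1, 90), rotate(1, 90), rotate(1, 90)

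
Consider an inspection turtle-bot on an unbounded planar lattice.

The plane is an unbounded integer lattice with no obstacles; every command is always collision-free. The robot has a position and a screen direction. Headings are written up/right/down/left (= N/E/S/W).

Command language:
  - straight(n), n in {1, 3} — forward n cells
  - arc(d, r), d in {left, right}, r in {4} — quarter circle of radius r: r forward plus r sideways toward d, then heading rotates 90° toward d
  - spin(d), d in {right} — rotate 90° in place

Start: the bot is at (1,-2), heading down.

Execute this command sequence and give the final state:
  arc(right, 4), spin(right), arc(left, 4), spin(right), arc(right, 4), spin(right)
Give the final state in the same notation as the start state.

at (-3,2), heading down

start: at (1,-2), heading down
[1] after arc(right, 4): at (-3,-6), heading left
[2] after spin(right): at (-3,-6), heading up
[3] after arc(left, 4): at (-7,-2), heading left
[4] after spin(right): at (-7,-2), heading up
[5] after arc(right, 4): at (-3,2), heading right
[6] after spin(right): at (-3,2), heading down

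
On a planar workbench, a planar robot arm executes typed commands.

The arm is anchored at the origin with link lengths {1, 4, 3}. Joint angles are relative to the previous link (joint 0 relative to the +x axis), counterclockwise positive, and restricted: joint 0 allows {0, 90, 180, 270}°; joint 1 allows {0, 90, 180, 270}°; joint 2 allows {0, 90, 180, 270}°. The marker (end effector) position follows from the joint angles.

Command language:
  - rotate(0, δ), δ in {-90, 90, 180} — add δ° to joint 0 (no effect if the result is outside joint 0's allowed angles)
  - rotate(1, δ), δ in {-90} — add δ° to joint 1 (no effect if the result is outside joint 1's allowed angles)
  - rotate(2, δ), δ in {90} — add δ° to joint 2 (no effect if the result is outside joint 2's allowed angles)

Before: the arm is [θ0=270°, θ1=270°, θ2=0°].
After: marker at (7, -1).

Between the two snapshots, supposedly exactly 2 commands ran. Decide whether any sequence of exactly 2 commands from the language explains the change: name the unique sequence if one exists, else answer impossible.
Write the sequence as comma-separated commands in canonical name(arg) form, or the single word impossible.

rotate(1, -90), rotate(1, -90)

t0: [θ0=270°, θ1=270°, θ2=0°]
[1] after rotate(1, -90): [θ0=270°, θ1=180°, θ2=0°]
[2] after rotate(1, -90): [θ0=270°, θ1=90°, θ2=0°]
no other 2-command option fits: unique.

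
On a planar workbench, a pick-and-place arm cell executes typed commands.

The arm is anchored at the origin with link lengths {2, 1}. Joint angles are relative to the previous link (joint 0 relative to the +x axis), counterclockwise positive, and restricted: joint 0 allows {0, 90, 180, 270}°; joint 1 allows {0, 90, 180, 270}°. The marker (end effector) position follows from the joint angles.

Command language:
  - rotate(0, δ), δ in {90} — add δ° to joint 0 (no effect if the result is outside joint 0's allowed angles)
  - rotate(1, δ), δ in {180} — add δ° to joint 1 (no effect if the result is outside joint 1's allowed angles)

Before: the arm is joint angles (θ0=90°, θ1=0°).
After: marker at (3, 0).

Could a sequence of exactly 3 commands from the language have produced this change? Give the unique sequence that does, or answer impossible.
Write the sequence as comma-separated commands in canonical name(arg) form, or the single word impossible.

t0: joint angles (θ0=90°, θ1=0°)
1. rotate(0, 90) → joint angles (θ0=180°, θ1=0°)
2. rotate(0, 90) → joint angles (θ0=270°, θ1=0°)
3. rotate(0, 90) → joint angles (θ0=0°, θ1=0°)
no other 3-command option fits: unique.

rotate(0, 90), rotate(0, 90), rotate(0, 90)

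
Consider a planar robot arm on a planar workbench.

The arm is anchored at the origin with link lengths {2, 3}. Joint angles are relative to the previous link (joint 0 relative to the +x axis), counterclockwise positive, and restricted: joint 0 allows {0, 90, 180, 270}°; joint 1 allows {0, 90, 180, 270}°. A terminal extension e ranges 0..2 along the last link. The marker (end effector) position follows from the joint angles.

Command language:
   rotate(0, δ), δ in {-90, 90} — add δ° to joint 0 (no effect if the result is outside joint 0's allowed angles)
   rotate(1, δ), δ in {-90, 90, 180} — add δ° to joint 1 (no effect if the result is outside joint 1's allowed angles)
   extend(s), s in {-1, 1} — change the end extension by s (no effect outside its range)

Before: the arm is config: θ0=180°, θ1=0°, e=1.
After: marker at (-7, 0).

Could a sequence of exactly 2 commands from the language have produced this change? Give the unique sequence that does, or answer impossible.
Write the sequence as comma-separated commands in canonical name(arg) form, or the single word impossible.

extend(1), extend(1)

initial: config: θ0=180°, θ1=0°, e=1
1. extend(1) → config: θ0=180°, θ1=0°, e=2
2. extend(1) → config: θ0=180°, θ1=0°, e=2
no other 2-command option fits: unique.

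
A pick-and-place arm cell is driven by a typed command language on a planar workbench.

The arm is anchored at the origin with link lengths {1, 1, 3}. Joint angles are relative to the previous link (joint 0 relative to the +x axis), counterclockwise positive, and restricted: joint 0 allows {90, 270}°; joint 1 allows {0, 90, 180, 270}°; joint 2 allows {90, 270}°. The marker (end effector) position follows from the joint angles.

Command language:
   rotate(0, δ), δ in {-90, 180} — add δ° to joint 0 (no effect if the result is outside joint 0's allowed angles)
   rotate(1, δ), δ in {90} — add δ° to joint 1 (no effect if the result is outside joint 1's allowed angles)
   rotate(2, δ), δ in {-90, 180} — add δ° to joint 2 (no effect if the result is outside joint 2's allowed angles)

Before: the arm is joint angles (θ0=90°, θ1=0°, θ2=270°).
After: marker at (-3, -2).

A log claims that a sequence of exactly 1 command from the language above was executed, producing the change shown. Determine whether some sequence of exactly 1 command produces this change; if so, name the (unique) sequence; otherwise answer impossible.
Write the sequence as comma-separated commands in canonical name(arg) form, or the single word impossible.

t0: joint angles (θ0=90°, θ1=0°, θ2=270°)
t=1 rotate(0, 180) ⇒ joint angles (θ0=270°, θ1=0°, θ2=270°)
no other 1-command option fits: unique.

rotate(0, 180)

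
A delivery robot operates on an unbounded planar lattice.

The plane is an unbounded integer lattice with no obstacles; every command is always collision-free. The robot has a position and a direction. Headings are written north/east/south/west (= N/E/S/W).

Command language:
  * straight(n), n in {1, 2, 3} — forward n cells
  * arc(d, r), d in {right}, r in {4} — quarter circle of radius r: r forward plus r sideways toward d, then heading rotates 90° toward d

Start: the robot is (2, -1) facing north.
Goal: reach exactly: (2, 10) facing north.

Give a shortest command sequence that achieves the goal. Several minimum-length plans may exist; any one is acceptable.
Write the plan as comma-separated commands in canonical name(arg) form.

straight(3), straight(3), straight(3), straight(2)

start: (2, -1) facing north
[1] after straight(3): (2, 2) facing north
[2] after straight(3): (2, 5) facing north
[3] after straight(3): (2, 8) facing north
[4] after straight(2): (2, 10) facing north
minimal: 4 command(s), checked below 4.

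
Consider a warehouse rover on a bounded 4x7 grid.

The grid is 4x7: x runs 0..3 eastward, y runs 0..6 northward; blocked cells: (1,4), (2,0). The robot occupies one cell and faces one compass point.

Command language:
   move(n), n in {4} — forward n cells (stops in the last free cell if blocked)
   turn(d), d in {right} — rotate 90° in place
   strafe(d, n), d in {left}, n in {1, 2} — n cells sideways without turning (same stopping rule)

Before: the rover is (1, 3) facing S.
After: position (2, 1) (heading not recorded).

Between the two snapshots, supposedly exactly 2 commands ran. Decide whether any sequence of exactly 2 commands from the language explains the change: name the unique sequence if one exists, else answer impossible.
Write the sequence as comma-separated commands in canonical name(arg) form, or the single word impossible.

key: move(4) is stopped early by the blocked cell at (2,0)
t0: (1, 3) facing S
t=1 strafe(left, 1) ⇒ (2, 3) facing S
t=2 move(4) ⇒ (2, 1) facing S
uniquely the one of 16 2-step routes that fits.

strafe(left, 1), move(4)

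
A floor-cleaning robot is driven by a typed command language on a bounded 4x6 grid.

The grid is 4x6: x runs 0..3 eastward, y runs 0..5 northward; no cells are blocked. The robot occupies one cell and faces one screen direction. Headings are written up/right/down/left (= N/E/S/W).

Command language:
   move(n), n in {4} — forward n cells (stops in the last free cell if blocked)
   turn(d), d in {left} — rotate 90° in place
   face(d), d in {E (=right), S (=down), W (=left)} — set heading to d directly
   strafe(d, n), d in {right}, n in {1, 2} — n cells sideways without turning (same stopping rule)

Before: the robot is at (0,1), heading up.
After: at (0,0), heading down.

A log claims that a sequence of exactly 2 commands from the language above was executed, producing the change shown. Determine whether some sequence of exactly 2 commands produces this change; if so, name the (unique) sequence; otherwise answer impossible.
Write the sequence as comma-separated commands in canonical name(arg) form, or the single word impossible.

face(S), move(4)

key: move(4) runs into the grid edge before its full distance
t0: at (0,1), heading up
1. face(S) → at (0,1), heading down
2. move(4) → at (0,0), heading down
all 49 alternatives checked — unique.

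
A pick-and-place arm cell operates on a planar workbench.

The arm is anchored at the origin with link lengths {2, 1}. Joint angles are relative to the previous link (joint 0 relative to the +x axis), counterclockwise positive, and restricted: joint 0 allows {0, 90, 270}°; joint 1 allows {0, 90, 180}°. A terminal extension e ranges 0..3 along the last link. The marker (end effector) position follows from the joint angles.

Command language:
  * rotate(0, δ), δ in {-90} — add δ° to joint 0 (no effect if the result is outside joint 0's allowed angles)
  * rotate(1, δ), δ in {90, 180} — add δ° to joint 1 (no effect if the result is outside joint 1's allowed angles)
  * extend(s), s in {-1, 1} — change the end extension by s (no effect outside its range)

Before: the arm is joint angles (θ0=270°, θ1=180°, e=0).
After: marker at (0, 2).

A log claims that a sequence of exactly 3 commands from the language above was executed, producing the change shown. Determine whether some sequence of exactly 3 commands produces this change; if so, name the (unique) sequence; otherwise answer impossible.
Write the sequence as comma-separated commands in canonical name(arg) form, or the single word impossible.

from: joint angles (θ0=270°, θ1=180°, e=0)
1. extend(1) → joint angles (θ0=270°, θ1=180°, e=1)
2. extend(1) → joint angles (θ0=270°, θ1=180°, e=2)
3. extend(1) → joint angles (θ0=270°, θ1=180°, e=3)
no rival 3-sequence matches.

extend(1), extend(1), extend(1)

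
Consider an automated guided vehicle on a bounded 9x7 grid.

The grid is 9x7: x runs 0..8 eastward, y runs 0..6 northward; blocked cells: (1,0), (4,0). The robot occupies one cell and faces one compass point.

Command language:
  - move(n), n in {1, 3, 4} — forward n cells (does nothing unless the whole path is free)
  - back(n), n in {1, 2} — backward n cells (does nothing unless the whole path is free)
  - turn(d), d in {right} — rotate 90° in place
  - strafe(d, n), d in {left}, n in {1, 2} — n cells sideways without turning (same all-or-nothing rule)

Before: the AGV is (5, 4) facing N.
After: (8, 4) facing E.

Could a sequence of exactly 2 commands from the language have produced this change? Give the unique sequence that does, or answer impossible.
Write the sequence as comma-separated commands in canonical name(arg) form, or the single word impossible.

turn(right), move(3)

key: running move(3) before turn(right) would end elsewhere — order is forced
initial: (5, 4) facing N
[1] after turn(right): (5, 4) facing E
[2] after move(3): (8, 4) facing E
no rival 2-sequence matches.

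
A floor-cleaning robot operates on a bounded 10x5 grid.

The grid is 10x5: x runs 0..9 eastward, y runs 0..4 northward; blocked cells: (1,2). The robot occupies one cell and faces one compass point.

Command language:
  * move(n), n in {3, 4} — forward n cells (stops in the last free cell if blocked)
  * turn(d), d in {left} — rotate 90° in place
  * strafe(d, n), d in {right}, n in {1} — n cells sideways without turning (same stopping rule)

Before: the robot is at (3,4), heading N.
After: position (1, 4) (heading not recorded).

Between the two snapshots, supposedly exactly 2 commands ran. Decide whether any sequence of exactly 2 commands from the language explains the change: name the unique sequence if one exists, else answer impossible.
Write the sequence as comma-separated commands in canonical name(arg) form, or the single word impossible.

impossible

all 16 sequences checked — none match.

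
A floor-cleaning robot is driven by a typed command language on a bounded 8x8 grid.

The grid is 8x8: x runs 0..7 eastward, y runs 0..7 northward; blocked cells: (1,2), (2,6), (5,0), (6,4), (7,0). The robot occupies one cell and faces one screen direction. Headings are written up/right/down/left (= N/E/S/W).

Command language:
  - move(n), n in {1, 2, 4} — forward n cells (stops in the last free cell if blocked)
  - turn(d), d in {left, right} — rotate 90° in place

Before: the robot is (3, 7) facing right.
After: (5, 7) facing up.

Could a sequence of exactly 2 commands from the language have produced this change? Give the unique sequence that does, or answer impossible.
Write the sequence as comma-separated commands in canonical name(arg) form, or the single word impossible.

key: cell and facing (now N) both changed — the 2 commands mix motion and turning
begin: (3, 7) facing right
1. move(2) → (5, 7) facing right
2. turn(left) → (5, 7) facing up
uniquely the one of 25 2-step routes that fits.

move(2), turn(left)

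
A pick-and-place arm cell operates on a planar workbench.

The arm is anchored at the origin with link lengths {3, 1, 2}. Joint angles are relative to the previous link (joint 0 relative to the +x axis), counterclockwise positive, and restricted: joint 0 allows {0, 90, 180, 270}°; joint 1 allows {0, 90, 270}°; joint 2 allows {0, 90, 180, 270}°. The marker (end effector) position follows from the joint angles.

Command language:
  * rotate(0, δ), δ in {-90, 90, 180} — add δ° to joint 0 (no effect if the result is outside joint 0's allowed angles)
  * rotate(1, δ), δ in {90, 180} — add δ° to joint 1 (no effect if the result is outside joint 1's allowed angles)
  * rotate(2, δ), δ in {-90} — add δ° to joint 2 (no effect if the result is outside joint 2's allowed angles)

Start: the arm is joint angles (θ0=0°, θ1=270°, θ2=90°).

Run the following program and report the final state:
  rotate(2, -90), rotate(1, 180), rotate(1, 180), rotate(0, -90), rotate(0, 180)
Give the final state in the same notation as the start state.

begin: joint angles (θ0=0°, θ1=270°, θ2=90°)
1. rotate(2, -90) → joint angles (θ0=0°, θ1=270°, θ2=0°)
2. rotate(1, 180) → joint angles (θ0=0°, θ1=90°, θ2=0°)
3. rotate(1, 180) → joint angles (θ0=0°, θ1=270°, θ2=0°)
4. rotate(0, -90) → joint angles (θ0=270°, θ1=270°, θ2=0°)
5. rotate(0, 180) → joint angles (θ0=90°, θ1=270°, θ2=0°)

joint angles (θ0=90°, θ1=270°, θ2=0°)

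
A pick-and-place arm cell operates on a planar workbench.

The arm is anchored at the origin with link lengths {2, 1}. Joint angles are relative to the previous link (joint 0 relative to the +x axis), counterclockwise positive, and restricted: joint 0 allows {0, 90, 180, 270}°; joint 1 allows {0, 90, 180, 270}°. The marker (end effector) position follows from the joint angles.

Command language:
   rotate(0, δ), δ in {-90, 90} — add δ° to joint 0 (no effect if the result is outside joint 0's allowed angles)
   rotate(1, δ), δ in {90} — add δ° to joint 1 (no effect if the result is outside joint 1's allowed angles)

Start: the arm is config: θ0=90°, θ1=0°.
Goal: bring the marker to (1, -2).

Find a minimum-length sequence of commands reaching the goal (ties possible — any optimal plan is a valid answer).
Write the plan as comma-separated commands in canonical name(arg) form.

t0: config: θ0=90°, θ1=0°
t=1 rotate(0, -90) ⇒ config: θ0=0°, θ1=0°
t=2 rotate(0, -90) ⇒ config: θ0=270°, θ1=0°
t=3 rotate(1, 90) ⇒ config: θ0=270°, θ1=90°
no 2-step plan works, so 3 is optimal.

rotate(0, -90), rotate(0, -90), rotate(1, 90)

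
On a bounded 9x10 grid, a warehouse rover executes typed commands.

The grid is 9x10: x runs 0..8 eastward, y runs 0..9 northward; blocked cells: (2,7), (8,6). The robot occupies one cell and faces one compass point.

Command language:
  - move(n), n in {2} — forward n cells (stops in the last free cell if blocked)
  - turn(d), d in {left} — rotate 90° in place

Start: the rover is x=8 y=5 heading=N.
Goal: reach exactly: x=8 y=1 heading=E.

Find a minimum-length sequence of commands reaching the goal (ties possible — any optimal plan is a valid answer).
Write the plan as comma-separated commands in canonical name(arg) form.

begin: x=8 y=5 heading=N
step 1 (turn(left)): x=8 y=5 heading=W
step 2 (turn(left)): x=8 y=5 heading=S
step 3 (move(2)): x=8 y=3 heading=S
step 4 (move(2)): x=8 y=1 heading=S
step 5 (turn(left)): x=8 y=1 heading=E
no 4-step plan works, so 5 is optimal.

turn(left), turn(left), move(2), move(2), turn(left)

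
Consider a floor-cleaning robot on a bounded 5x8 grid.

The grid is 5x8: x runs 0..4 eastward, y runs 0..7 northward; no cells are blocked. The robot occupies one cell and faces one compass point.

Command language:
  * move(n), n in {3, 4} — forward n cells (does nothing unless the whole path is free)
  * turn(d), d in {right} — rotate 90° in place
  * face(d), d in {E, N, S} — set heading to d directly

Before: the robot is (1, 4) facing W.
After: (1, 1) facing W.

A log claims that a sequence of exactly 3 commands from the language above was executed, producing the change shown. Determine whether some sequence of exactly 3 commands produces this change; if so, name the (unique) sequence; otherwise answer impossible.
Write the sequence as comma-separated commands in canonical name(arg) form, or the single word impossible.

key: still facing W at the end — net rotation zero over 3 steps
from: (1, 4) facing W
1. face(S) → (1, 4) facing S
2. move(3) → (1, 1) facing S
3. turn(right) → (1, 1) facing W
no other 3-command option fits: unique.

face(S), move(3), turn(right)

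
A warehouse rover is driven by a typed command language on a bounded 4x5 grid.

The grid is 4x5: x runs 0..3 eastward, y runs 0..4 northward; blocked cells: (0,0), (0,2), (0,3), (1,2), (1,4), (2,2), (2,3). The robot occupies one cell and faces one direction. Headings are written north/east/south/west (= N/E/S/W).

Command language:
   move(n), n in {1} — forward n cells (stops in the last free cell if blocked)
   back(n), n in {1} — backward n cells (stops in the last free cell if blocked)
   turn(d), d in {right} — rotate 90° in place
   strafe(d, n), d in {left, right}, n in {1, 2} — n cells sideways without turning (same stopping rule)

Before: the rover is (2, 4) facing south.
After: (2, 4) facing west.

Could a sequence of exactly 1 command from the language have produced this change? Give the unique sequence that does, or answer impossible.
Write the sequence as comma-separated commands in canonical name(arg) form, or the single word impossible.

turn(right)

key: parked at (2,4) the whole time — nothing moves the robot
from: (2, 4) facing south
step 1 (turn(right)): (2, 4) facing west
uniquely the one of 7 1-step routes that fits.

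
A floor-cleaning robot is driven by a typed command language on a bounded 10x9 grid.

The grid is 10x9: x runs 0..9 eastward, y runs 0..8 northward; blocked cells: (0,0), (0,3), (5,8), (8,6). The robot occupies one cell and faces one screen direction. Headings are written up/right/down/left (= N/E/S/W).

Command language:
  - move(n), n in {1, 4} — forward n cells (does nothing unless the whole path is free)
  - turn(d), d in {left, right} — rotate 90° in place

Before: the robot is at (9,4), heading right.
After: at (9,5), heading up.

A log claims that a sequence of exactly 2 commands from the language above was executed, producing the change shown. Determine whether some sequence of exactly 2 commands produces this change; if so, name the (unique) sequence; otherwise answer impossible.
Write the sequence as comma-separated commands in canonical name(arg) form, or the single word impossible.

turn(left), move(1)

key: order matters: swapping turn(left) and move(1) lands elsewhere
begin: at (9,4), heading right
step 1 (turn(left)): at (9,4), heading up
step 2 (move(1)): at (9,5), heading up
all 16 alternatives checked — unique.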